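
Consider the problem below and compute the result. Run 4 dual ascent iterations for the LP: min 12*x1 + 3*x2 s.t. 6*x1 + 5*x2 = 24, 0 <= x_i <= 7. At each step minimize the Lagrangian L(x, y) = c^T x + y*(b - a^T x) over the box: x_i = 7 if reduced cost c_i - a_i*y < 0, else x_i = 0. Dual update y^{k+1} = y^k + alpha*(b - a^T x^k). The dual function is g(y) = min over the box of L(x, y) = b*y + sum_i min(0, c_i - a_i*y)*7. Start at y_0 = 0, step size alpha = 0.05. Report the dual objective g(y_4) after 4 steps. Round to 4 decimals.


Dual ascent for LP: min 12*x1 + 3*x2, 6*x1 + 5*x2 = 24, 0 <= x_i <= 7
Step 1: y^k = 0.0, reduced costs: (12.0, 3.0)
  x^k = (0.0, 0.0), subgradient = b - a^T x = 24.0
  y^{k+1} = 0.0 + 0.05*24.0 = 1.2
Step 2: y^k = 1.2, reduced costs: (4.8, -3.0)
  x^k = (0.0, 7.0), subgradient = b - a^T x = -11.0
  y^{k+1} = 1.2 + 0.05*-11.0 = 0.65
Step 3: y^k = 0.65, reduced costs: (8.1, -0.25)
  x^k = (0.0, 7.0), subgradient = b - a^T x = -11.0
  y^{k+1} = 0.65 + 0.05*-11.0 = 0.1
Step 4: y^k = 0.1, reduced costs: (11.4, 2.5)
  x^k = (0.0, 0.0), subgradient = b - a^T x = 24.0
  y^{k+1} = 0.1 + 0.05*24.0 = 1.3
Dual objective at y_4 = 1.3: reduced costs (4.2, -3.5), box minimizer x = (0.0, 7.0)
g(y_4) = b*y + (c1 - a1*y)*x1 + (c2 - a2*y)*x2 = 24*1.3 + 4.2*0.0 + (-3.5)*7.0 = 31.2 + 0.0 - 24.5 = 6.7


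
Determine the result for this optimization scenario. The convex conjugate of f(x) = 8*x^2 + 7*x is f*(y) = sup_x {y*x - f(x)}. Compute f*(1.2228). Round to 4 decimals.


f*(y) = sup_x {y*x - a*x^2 - b*x} = sup_x {(y-b)*x - a*x^2}
FOC: (y - b) - 2a*x = 0 => x* = (y - b)/(2a)
x* = (1.2228 - 7)/(2*8) = -0.3611
f*(1.2228) = (y-b)^2/(4a) = (1.2228 - 7)^2/(4*8)
= 33.376/32 = 1.043


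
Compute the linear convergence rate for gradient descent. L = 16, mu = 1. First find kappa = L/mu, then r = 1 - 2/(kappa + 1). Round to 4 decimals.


Step 1: Compute the condition number.
kappa = L/mu = 16/1 = 16.0
Step 2: Compute the convergence rate.
r = 1 - 2/(kappa + 1) = 1 - 2*mu/(L + mu) = (L - mu)/(L + mu) = 15/17 = 0.8824


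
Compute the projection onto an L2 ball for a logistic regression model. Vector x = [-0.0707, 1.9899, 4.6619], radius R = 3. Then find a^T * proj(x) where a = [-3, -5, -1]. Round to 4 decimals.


Step 1: Compute ||x|| (intermediates to 6 decimals).
||x|| = sqrt((-0.0707)^2 + 1.9899^2 + 4.6619^2) = 5.069321
Step 2: Project.
Since ||x|| > R, scale = R/||x|| = 3/5.069321 = 0.591795, proj(x) = scale * x
proj(x) = [-0.04184, 1.177613, 2.758889]
Step 3: Dot product.
a^T * proj(x) = -3*(-0.04184) - 5*1.177613 - 1*2.758889 = -8.5214


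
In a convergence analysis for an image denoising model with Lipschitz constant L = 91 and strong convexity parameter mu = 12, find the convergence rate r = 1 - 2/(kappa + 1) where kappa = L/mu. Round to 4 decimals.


Step 1: Compute the condition number.
kappa = L/mu = 91/12 = 7.5833
Step 2: Compute the convergence rate.
r = 1 - 2/(kappa + 1) = 1 - 2*mu/(L + mu) = (L - mu)/(L + mu) = 79/103 = 0.767


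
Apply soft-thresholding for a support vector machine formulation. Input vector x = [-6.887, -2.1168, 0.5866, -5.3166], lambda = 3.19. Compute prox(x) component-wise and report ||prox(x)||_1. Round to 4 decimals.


Soft-thresholding with lambda = 3.19:
prox(-6.887) = sign(-6.887)*max(|-6.887| - 3.19, 0) = -3.697
prox(-2.1168) = sign(-2.1168)*max(|-2.1168| - 3.19, 0) = 0.0
prox(0.5866) = sign(0.5866)*max(|0.5866| - 3.19, 0) = 0.0
prox(-5.3166) = sign(-5.3166)*max(|-5.3166| - 3.19, 0) = -2.1266
prox(x) = [-3.697, 0.0, 0.0, -2.1266]
||prox(x)||_1 = 3.697 + 0.0 + 0.0 + 2.1266 = 5.8236


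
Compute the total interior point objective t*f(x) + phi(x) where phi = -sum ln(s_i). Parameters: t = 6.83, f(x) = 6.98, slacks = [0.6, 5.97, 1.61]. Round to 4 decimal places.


Step 1: Compute log-barrier.
ln values: [-0.5108, 1.7867, 0.4762]
phi = -(-0.5108 + 1.7867 + 0.4762) = -1.7522
Step 2: Compute augmented objective.
t*f(x) = 6.83*6.98 = 47.6734
Total = 47.6734 - 1.7522 = 45.9212


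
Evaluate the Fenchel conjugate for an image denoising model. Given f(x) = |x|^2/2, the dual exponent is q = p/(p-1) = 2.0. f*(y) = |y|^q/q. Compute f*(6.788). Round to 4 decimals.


The conjugate exponent q satisfies 1/p + 1/q = 1.
p = 2, so q = 2/(2 - 1) = 2.0
|y|^q = 6.788^2.0 = 46.0769
f*(6.788) = 46.0769 / 2.0 = 23.0385


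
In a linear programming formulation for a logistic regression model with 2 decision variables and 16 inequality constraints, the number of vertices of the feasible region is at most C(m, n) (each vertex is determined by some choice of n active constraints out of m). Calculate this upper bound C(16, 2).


Each vertex corresponds to some choice of n active constraints out of m, so the number of vertices is at most C(m, n) = m! / (n!(m-n)!).
m = 16, n = 2
Numerator: 16 * 15
Denominator: 2! = 2
C(16, 2) = 120


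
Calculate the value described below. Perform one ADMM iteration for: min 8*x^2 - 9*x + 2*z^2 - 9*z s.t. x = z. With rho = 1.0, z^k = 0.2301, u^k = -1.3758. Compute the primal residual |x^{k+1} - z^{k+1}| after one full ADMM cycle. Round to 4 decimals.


ADMM iteration with rho = 1.0, z^k = 0.2301, u^k = -1.3758
Step 1: x-update.
Minimize 8*x^2 - 9*x + (1.0/2)*(x - 0.2301 - 1.3758)^2
FOC: (2*8 + 1.0)*x = 9 + 1.0*(0.2301 + 1.3758)
x^{k+1} = 0.6239
Step 2: z-update.
Minimize 2*z^2 - 9*z + (1.0/2)*(0.6239 - z - 1.3758)^2
FOC: (2*2 + 1.0)*z = 9 + 1.0*(0.6239 - 1.3758)
z^{k+1} = 1.6496
Step 3: u-update.
u^{k+1} = -1.3758 + 0.6239 - 1.6496 = -2.4015
Step 4: Primal residual = |0.6239 - 1.6496| = 1.0257


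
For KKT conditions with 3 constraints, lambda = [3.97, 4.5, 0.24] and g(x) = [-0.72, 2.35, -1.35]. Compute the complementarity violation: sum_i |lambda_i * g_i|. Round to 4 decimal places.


KKT complementary slackness check:
lambda_1 * g_1 = 3.97 * -0.72 = -2.8584
lambda_2 * g_2 = 4.5 * 2.35 = 10.575
lambda_3 * g_3 = 0.24 * -1.35 = -0.324
Total violation = 2.8584 + 10.575 + 0.324 = 13.7574


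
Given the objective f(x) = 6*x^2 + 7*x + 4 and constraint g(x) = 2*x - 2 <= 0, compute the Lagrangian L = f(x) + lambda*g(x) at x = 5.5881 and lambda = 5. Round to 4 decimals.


Step 1: Evaluate f(x).
f(5.5881) = 6*5.5881^2 + 7*5.5881 + 4 = 230.4779
Step 2: Evaluate g(x).
g(5.5881) = 2*5.5881 - 2 = 9.1762
Step 3: Compute Lagrangian.
L = 230.4779 + 5*9.1762 = 276.3589


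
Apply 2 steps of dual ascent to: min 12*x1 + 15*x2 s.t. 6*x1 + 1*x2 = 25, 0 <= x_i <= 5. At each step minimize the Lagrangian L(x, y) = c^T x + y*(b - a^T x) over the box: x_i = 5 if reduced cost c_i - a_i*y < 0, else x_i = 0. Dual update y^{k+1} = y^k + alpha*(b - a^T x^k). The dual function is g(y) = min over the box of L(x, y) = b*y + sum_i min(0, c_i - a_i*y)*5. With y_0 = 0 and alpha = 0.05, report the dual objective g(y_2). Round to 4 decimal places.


Dual ascent for LP: min 12*x1 + 15*x2, 6*x1 + 1*x2 = 25, 0 <= x_i <= 5
Step 1: y^k = 0.0, reduced costs: (12.0, 15.0)
  x^k = (0.0, 0.0), subgradient = b - a^T x = 25.0
  y^{k+1} = 0.0 + 0.05*25.0 = 1.25
Step 2: y^k = 1.25, reduced costs: (4.5, 13.75)
  x^k = (0.0, 0.0), subgradient = b - a^T x = 25.0
  y^{k+1} = 1.25 + 0.05*25.0 = 2.5
Dual objective at y_2 = 2.5: reduced costs (-3.0, 12.5), box minimizer x = (5.0, 0.0)
g(y_2) = b*y + (c1 - a1*y)*x1 + (c2 - a2*y)*x2 = 25*2.5 + (-3.0)*5.0 + 12.5*0.0 = 62.5 - 15.0 + 0.0 = 47.5


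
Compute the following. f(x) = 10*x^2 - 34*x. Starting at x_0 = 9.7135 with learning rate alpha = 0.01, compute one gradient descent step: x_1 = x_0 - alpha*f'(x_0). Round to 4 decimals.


We compute the gradient at x_0 and apply the update.
f'(x) = 20*x - 34
f'(9.7135) = 20*9.7135 - 34 = 160.27
x_1 = 9.7135 - 0.01*160.27 = 8.1108


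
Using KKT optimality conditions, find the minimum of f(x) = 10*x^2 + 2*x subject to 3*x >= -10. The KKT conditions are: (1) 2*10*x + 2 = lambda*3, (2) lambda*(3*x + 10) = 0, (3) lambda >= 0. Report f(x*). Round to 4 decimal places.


Step 1: Try lambda = 0 (constraint inactive).
Stationarity: 2*10*x + 2 = 0
x* = -2/(2*10) = -0.1
Check constraint: 3*-0.1 = -0.3 >= -10 -- satisfied.
Step 2: Compute optimal value.
f(x*) = 10*(-0.1)^2 + 2*(-0.1) = -0.1


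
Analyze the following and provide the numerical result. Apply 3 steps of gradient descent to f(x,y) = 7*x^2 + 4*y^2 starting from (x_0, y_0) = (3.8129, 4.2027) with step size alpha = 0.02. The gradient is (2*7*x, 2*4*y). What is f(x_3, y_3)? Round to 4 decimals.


Gradient descent on f(x,y) = 7*x^2 + 4*y^2.
Starting point: (3.8129, 4.2027), alpha = 0.02
Step 1: grad_x = 2*7*3.8129 = 53.3806, grad_y = 2*4*4.2027 = 33.6216
  x_1 = 3.8129 - 0.02*53.3806 = 2.7453
  y_1 = 4.2027 - 0.02*33.6216 = 3.5303
Step 2: grad_x = 2*7*2.7453 = 38.434, grad_y = 2*4*3.5303 = 28.2421
  x_2 = 2.7453 - 0.02*38.434 = 1.9766
  y_2 = 3.5303 - 0.02*28.2421 = 2.9654
Step 3: grad_x = 2*7*1.9766 = 27.6725, grad_y = 2*4*2.9654 = 23.7234
  x_3 = 1.9766 - 0.02*27.6725 = 1.4232
  y_3 = 2.9654 - 0.02*23.7234 = 2.491
f(1.4232, 2.491) = 7*1.4232^2 + 4*2.491^2 = 38.9971


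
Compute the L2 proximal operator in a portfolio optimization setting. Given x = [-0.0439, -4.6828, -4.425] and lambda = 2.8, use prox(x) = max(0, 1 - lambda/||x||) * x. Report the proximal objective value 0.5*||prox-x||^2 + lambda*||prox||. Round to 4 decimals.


Step 1: Compute ||x||.
||x|| = 6.4429
Step 2: Compute scaling factor.
scale = max(0, 1 - 2.8/6.4429) = 0.5654
Step 3: prox(x) = [-0.0248, -2.6477, -2.502]
||prox(x)|| = 3.6429
Step 4: Proximal objective.
0.5*||prox-x||^2 = 3.92
lambda*||prox|| = 10.2001
Total = 14.1202


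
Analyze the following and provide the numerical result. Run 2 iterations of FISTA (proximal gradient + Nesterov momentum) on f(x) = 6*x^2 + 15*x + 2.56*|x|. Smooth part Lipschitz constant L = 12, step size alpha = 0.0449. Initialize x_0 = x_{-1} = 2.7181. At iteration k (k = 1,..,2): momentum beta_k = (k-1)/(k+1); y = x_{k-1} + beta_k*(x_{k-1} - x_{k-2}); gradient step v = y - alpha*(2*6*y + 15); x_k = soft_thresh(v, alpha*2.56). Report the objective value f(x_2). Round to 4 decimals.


FISTA on f(x) = 6*x^2 + 15*x + 2.56*|x|
L = 12, alpha = 0.0449
Iteration 1: beta = 0.0, y = 2.7181 + 0.0*(2.7181 - 2.7181) = 2.7181
  grad(y) = 47.6172, v = y - alpha*grad = 0.5801
  prox(v) = soft_thresh(0.5801, 0.1149) = 0.4651
Iteration 2: beta = 0.3333, y = 0.4651 + 0.3333*(0.4651 - 2.7181) = -0.2858
  grad(y) = 11.5699, v = y - alpha*grad = -0.8053
  prox(v) = soft_thresh(-0.8053, 0.1149) = -0.6904
f(x_2) = 6*(-0.6904)^2 + 15*(-0.6904) + 2.56*|-0.6904| = -5.7286


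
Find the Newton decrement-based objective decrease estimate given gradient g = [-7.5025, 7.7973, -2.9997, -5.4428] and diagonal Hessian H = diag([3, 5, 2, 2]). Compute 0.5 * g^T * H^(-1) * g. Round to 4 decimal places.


Step 1: H is diagonal, so H^(-1) * g = [-2.5008, 1.5595, -1.4999, -2.7214].
Step 2: g^T H^(-1) g = sum_i g_i^2 / H_ii
  = (-7.5025)^2/3 + (7.7973)^2/5 + (-2.9997)^2/2 + (-5.4428)^2/2
  = 18.7625 + 12.1596 + 4.4991 + 14.812 = 50.2332
Step 3: Objective decrease = 0.5 * g^T H^(-1) g = 25.1166


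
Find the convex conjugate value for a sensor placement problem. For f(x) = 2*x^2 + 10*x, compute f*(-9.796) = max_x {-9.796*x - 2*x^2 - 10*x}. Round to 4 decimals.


f*(y) = sup_x {y*x - a*x^2 - b*x} = sup_x {(y-b)*x - a*x^2}
FOC: (y - b) - 2a*x = 0 => x* = (y - b)/(2a)
x* = (-9.796 - 10)/(2*2) = -4.949
f*(-9.796) = (y-b)^2/(4a) = (-9.796 - 10)^2/(4*2)
= 391.8816/8 = 48.9852


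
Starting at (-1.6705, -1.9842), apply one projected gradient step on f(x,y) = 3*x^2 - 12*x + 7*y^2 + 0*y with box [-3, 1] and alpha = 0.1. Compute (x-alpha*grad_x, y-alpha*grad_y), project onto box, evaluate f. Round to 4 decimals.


Step 1: Compute gradient at (-1.6705, -1.9842).
grad_x = 2*3*-1.6705 - 12 = -22.023
grad_y = 2*7*-1.9842 + 0 = -27.7788
Step 2: Gradient step.
x_raw = -1.6705 - 0.1*-22.023 = 0.5318
y_raw = -1.9842 - 0.1*-27.7788 = 0.7937
Step 3: Project onto [-3, 1].
x_proj = clip(0.5318) = 0.5318
y_proj = clip(0.7937) = 0.7937
Step 4: Evaluate f.
f(0.5318, 0.7937) = -1.1237


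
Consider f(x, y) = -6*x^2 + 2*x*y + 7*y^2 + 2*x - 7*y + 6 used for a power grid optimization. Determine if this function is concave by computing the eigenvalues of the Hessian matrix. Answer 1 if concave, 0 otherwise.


The Hessian of f(x,y) = -6*x^2 + 2*x*y + 7*y^2 + 2*x - 7*y + 6 is:
H = [[-12, 2], [2, 14]]
Trace = -12 + 14 = 2
Determinant = -12*14 - (2)^2 = -172
Discriminant = (2)^2 - 4*-172 = 692.0
Eigenvalues: lambda_1 = -12.1529, lambda_2 = 14.1529
The function is not concave.

0


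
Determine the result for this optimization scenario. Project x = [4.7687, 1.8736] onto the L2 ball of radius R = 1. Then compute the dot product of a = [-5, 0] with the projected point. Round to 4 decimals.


Step 1: Compute ||x|| (intermediates to 6 decimals).
||x|| = sqrt(4.7687^2 + 1.8736^2) = 5.123561
Step 2: Project.
Since ||x|| > R, scale = R/||x|| = 1/5.123561 = 0.195177, proj(x) = scale * x
proj(x) = [0.930741, 0.365684]
Step 3: Dot product.
a^T * proj(x) = -5*0.930741 + 0*0.365684 = -4.6537


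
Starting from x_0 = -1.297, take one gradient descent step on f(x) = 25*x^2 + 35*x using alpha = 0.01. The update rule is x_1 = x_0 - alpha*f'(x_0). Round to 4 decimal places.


We compute the gradient at x_0 and apply the update.
f'(x) = 50*x + 35
f'(-1.297) = 50*-1.297 + 35 = -29.85
x_1 = -1.297 - 0.01*-29.85 = -0.9985


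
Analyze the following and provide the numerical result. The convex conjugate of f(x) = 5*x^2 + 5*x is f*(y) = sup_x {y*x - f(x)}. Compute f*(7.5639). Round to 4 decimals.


f*(y) = sup_x {y*x - a*x^2 - b*x} = sup_x {(y-b)*x - a*x^2}
FOC: (y - b) - 2a*x = 0 => x* = (y - b)/(2a)
x* = (7.5639 - 5)/(2*5) = 0.2564
f*(7.5639) = (y-b)^2/(4a) = (7.5639 - 5)^2/(4*5)
= 6.5736/20 = 0.3287


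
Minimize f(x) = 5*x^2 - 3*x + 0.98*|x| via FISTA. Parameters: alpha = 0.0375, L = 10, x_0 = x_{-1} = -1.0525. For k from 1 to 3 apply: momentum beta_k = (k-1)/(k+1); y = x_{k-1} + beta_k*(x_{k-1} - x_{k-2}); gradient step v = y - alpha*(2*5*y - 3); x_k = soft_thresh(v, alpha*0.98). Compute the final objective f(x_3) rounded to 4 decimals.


FISTA on f(x) = 5*x^2 - 3*x + 0.98*|x|
L = 10, alpha = 0.0375
Iteration 1: beta = 0.0, y = -1.0525 + 0.0*(-1.0525 + 1.0525) = -1.0525
  grad(y) = -13.525, v = y - alpha*grad = -0.5453
  prox(v) = soft_thresh(-0.5453, 0.0368) = -0.5086
Iteration 2: beta = 0.3333, y = -0.5086 + 0.3333*(-0.5086 + 1.0525) = -0.3273
  grad(y) = -6.2725, v = y - alpha*grad = -0.092
  prox(v) = soft_thresh(-0.092, 0.0368) = -0.0553
Iteration 3: beta = 0.5, y = -0.0553 + 0.5*(-0.0553 + 0.5086) = 0.1714
  grad(y) = -1.2864, v = y - alpha*grad = 0.2196
  prox(v) = soft_thresh(0.2196, 0.0368) = 0.1828
f(x_3) = 5*0.1828^2 - 3*0.1828 + 0.98*|0.1828| = -0.2022


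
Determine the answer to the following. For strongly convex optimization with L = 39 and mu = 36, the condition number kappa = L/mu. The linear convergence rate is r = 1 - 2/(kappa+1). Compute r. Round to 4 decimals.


Step 1: Compute the condition number.
kappa = L/mu = 39/36 = 1.0833
Step 2: Compute the convergence rate.
r = 1 - 2/(kappa + 1) = 1 - 2*mu/(L + mu) = (L - mu)/(L + mu) = 3/75 = 0.04


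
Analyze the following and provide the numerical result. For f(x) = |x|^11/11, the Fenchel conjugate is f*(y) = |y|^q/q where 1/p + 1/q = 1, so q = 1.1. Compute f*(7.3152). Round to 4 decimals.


The conjugate exponent q satisfies 1/p + 1/q = 1.
p = 11, so q = 11/(11 - 1) = 1.1
|y|^q = 7.3152^1.1 = 8.9258
f*(7.3152) = 8.9258 / 1.1 = 8.1144


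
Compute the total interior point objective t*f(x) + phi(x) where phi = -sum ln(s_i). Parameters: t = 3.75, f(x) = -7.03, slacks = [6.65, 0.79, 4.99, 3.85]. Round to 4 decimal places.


Step 1: Compute log-barrier.
ln values: [1.8946, -0.2357, 1.6074, 1.3481]
phi = -(1.8946 - 0.2357 + 1.6074 + 1.3481) = -4.6144
Step 2: Compute augmented objective.
t*f(x) = 3.75*-7.03 = -26.3625
Total = -26.3625 - 4.6144 = -30.9769


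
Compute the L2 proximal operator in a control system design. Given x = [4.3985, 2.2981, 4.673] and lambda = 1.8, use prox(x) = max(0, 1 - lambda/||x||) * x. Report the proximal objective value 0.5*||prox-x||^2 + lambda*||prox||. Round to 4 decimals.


Step 1: Compute ||x||.
||x|| = 6.8165
Step 2: Compute scaling factor.
scale = max(0, 1 - 1.8/6.8165) = 0.7359
Step 3: prox(x) = [3.237, 1.6913, 3.439]
||prox(x)|| = 5.0165
Step 4: Proximal objective.
0.5*||prox-x||^2 = 1.62
lambda*||prox|| = 9.0297
Total = 10.6497


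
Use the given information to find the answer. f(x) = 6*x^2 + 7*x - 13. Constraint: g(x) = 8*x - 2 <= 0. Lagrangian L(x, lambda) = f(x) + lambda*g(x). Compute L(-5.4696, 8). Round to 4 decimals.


Step 1: Evaluate f(x).
f(-5.4696) = 6*(-5.4696)^2 + 7*(-5.4696) - 13 = 128.2119
Step 2: Evaluate g(x).
g(-5.4696) = 8*-5.4696 - 2 = -45.7568
Step 3: Compute Lagrangian.
L = 128.2119 + 8*-45.7568 = -237.8425


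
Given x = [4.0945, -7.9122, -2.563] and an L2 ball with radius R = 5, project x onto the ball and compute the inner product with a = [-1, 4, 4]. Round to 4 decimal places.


Step 1: Compute ||x|| (intermediates to 6 decimals).
||x|| = sqrt(4.0945^2 + (-7.9122)^2 + (-2.563)^2) = 9.270211
Step 2: Project.
Since ||x|| > R, scale = R/||x|| = 5/9.270211 = 0.539362, proj(x) = scale * x
proj(x) = [2.208418, -4.26754, -1.382385]
Step 3: Dot product.
a^T * proj(x) = -1*2.208418 + 4*(-4.26754) + 4*(-1.382385) = -24.8081


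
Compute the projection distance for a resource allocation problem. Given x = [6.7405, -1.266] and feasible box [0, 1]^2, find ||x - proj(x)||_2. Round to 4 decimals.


Project each component onto [0, 1].
clip(6.7405) = 1.0, clip(-1.266) = 0.0
Projection = [1.0, 0.0]
Squared diffs: [32.9533, 1.6028]
Distance = sqrt(34.5561) = 5.8784


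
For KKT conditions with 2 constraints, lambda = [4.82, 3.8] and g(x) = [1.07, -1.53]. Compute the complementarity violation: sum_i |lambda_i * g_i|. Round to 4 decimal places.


KKT complementary slackness check:
lambda_1 * g_1 = 4.82 * 1.07 = 5.1574
lambda_2 * g_2 = 3.8 * -1.53 = -5.814
Total violation = 5.1574 + 5.814 = 10.9714


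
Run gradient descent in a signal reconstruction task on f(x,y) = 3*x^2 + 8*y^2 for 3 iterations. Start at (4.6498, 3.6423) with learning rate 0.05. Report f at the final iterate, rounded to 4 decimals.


Gradient descent on f(x,y) = 3*x^2 + 8*y^2.
Starting point: (4.6498, 3.6423), alpha = 0.05
Step 1: grad_x = 2*3*4.6498 = 27.8988, grad_y = 2*8*3.6423 = 58.2768
  x_1 = 4.6498 - 0.05*27.8988 = 3.2549
  y_1 = 3.6423 - 0.05*58.2768 = 0.7285
Step 2: grad_x = 2*3*3.2549 = 19.5292, grad_y = 2*8*0.7285 = 11.6554
  x_2 = 3.2549 - 0.05*19.5292 = 2.2784
  y_2 = 0.7285 - 0.05*11.6554 = 0.1457
Step 3: grad_x = 2*3*2.2784 = 13.6704, grad_y = 2*8*0.1457 = 2.3311
  x_3 = 2.2784 - 0.05*13.6704 = 1.5949
  y_3 = 0.1457 - 0.05*2.3311 = 0.0291
f(1.5949, 0.0291) = 3*1.5949^2 + 8*0.0291^2 = 7.6377


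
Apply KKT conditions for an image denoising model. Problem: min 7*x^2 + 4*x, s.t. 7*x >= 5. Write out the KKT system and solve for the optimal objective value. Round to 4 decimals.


Step 1: Try lambda = 0 (constraint inactive).
x_unc = -4/(2*7) = -0.2857
Check: 7*-0.2857 = -1.9999 < 5 -- violated!
Step 2: Constraint must be active: 7*x = 5
x* = 5/7 = 0.7143 (rounded; the exact value 5/7 is used below)
lambda = (2*7*(5/7) + 4)/7 = 2.0
Step 3: Compute optimal value.
f(x*) = 7*(5/7)^2 + 4*(5/7) = 6.4286


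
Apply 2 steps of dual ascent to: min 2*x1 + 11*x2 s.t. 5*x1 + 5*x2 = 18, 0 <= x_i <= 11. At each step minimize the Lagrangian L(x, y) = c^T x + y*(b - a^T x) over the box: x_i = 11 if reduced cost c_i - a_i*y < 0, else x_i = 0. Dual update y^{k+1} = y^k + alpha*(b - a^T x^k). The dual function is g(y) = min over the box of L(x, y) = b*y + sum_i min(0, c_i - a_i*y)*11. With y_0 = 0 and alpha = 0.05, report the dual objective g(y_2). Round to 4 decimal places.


Dual ascent for LP: min 2*x1 + 11*x2, 5*x1 + 5*x2 = 18, 0 <= x_i <= 11
Step 1: y^k = 0.0, reduced costs: (2.0, 11.0)
  x^k = (0.0, 0.0), subgradient = b - a^T x = 18.0
  y^{k+1} = 0.0 + 0.05*18.0 = 0.9
Step 2: y^k = 0.9, reduced costs: (-2.5, 6.5)
  x^k = (11.0, 0.0), subgradient = b - a^T x = -37.0
  y^{k+1} = 0.9 + 0.05*-37.0 = -0.95
Dual objective at y_2 = -0.95: reduced costs (6.75, 15.75), box minimizer x = (0.0, 0.0)
g(y_2) = b*y + (c1 - a1*y)*x1 + (c2 - a2*y)*x2 = 18*(-0.95) + 6.75*0.0 + 15.75*0.0 = -17.1 + 0.0 + 0.0 = -17.1


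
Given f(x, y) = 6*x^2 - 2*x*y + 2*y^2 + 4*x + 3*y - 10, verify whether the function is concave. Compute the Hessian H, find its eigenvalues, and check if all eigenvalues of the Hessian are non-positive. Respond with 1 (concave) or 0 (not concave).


The Hessian of f(x,y) = 6*x^2 - 2*x*y + 2*y^2 + 4*x + 3*y - 10 is:
H = [[12, -2], [-2, 4]]
Trace = 12 + 4 = 16
Determinant = 12*4 - (-2)^2 = 44
Discriminant = (16)^2 - 4*44 = 80.0
Eigenvalues: lambda_1 = 3.5279, lambda_2 = 12.4721
The function is not concave.

0


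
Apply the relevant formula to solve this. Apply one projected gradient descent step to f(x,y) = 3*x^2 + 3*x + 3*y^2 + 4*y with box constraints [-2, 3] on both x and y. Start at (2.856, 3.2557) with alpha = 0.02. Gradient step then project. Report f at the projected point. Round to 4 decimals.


Step 1: Compute gradient at (2.856, 3.2557).
grad_x = 2*3*2.856 + 3 = 20.136
grad_y = 2*3*3.2557 + 4 = 23.5342
Step 2: Gradient step.
x_raw = 2.856 - 0.02*20.136 = 2.4533
y_raw = 3.2557 - 0.02*23.5342 = 2.785
Step 3: Project onto [-2, 3].
x_proj = clip(2.4533) = 2.4533
y_proj = clip(2.785) = 2.785
Step 4: Evaluate f.
f(2.4533, 2.785) = 59.8246


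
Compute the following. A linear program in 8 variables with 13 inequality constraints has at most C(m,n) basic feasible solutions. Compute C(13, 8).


Each vertex corresponds to some choice of n active constraints out of m, so the number of vertices is at most C(m, n) = m! / (n!(m-n)!).
m = 13, n = 8
Numerator: 13 * 12 * 11 * 10 * 9 * 8 * 7 * 6
Denominator: 8! = 40320
C(13, 8) = 1287


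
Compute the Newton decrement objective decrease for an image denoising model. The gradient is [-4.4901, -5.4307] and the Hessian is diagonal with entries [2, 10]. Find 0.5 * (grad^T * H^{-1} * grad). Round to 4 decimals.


Step 1: H is diagonal, so H^(-1) * g = [-2.2451, -0.5431].
Step 2: g^T H^(-1) g = sum_i g_i^2 / H_ii
  = (-4.4901)^2/2 + (-5.4307)^2/10
  = 10.0805 + 2.9493 = 13.0297
Step 3: Objective decrease = 0.5 * g^T H^(-1) g = 6.5149


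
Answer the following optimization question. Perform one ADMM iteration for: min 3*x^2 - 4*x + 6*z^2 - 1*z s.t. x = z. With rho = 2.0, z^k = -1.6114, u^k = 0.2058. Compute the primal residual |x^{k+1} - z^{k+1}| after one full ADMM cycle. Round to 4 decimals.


ADMM iteration with rho = 2.0, z^k = -1.6114, u^k = 0.2058
Step 1: x-update.
Minimize 3*x^2 - 4*x + (2.0/2)*(x + 1.6114 + 0.2058)^2
FOC: (2*3 + 2.0)*x = 4 + 2.0*(-1.6114 - 0.2058)
x^{k+1} = 0.0457
Step 2: z-update.
Minimize 6*z^2 - 1*z + (2.0/2)*(0.0457 - z + 0.2058)^2
FOC: (2*6 + 2.0)*z = 1 + 2.0*(0.0457 + 0.2058)
z^{k+1} = 0.1074
Step 3: u-update.
u^{k+1} = 0.2058 + 0.0457 - 0.1074 = 0.1441
Step 4: Primal residual = |0.0457 - 0.1074| = 0.0617


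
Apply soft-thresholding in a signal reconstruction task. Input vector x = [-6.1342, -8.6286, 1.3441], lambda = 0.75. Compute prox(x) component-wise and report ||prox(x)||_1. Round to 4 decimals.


Soft-thresholding with lambda = 0.75:
prox(-6.1342) = sign(-6.1342)*max(|-6.1342| - 0.75, 0) = -5.3842
prox(-8.6286) = sign(-8.6286)*max(|-8.6286| - 0.75, 0) = -7.8786
prox(1.3441) = sign(1.3441)*max(|1.3441| - 0.75, 0) = 0.5941
prox(x) = [-5.3842, -7.8786, 0.5941]
||prox(x)||_1 = 5.3842 + 7.8786 + 0.5941 = 13.8569


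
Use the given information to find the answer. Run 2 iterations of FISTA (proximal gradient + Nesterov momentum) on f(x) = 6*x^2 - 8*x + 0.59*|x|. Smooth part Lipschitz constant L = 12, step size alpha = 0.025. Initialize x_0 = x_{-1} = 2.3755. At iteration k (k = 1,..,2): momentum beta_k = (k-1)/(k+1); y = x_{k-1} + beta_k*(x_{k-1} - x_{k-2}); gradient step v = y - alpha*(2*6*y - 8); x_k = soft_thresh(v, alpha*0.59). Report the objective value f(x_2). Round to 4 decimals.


FISTA on f(x) = 6*x^2 - 8*x + 0.59*|x|
L = 12, alpha = 0.025
Iteration 1: beta = 0.0, y = 2.3755 + 0.0*(2.3755 - 2.3755) = 2.3755
  grad(y) = 20.506, v = y - alpha*grad = 1.8629
  prox(v) = soft_thresh(1.8629, 0.0148) = 1.8481
Iteration 2: beta = 0.3333, y = 1.8481 + 0.3333*(1.8481 - 2.3755) = 1.6723
  grad(y) = 12.0676, v = y - alpha*grad = 1.3706
  prox(v) = soft_thresh(1.3706, 0.0148) = 1.3559
f(x_2) = 6*1.3559^2 - 8*1.3559 + 0.59*|1.3559| = 0.9832


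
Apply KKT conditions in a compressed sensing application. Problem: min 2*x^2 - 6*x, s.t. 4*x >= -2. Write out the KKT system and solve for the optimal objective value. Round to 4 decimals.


Step 1: Try lambda = 0 (constraint inactive).
Stationarity: 2*2*x - 6 = 0
x* = 6/(2*2) = 1.5
Check constraint: 4*1.5 = 6.0 >= -2 -- satisfied.
Step 2: Compute optimal value.
f(x*) = 2*1.5^2 - 6*1.5 = -4.5


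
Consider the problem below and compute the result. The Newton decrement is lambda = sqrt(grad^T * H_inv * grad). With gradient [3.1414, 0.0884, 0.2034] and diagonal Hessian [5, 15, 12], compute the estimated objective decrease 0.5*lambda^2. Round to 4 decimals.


Step 1: H is diagonal, so H^(-1) * g = [0.6283, 0.0059, 0.017].
Step 2: g^T H^(-1) g = sum_i g_i^2 / H_ii
  = (3.1414)^2/5 + (0.0884)^2/15 + (0.2034)^2/12
  = 1.9737 + 0.0005 + 0.0034 = 1.9776
Step 3: Objective decrease = 0.5 * g^T H^(-1) g = 0.9888


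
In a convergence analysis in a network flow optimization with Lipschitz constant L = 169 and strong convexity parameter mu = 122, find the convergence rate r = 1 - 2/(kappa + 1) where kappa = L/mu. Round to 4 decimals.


Step 1: Compute the condition number.
kappa = L/mu = 169/122 = 1.3852
Step 2: Compute the convergence rate.
r = 1 - 2/(kappa + 1) = 1 - 2*mu/(L + mu) = (L - mu)/(L + mu) = 47/291 = 0.1615


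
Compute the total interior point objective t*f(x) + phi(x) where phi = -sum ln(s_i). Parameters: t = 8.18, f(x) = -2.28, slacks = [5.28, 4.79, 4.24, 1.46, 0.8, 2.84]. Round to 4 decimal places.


Step 1: Compute log-barrier.
ln values: [1.6639, 1.5665, 1.4446, 0.3784, -0.2231, 1.0438]
phi = -(1.6639 + 1.5665 + 1.4446 + 0.3784 - 0.2231 + 1.0438) = -5.8741
Step 2: Compute augmented objective.
t*f(x) = 8.18*-2.28 = -18.6504
Total = -18.6504 - 5.8741 = -24.5245


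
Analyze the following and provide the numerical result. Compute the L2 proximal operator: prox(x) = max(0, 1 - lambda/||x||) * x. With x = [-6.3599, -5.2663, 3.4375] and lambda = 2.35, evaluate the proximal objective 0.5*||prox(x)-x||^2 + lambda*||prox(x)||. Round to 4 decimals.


Step 1: Compute ||x||.
||x|| = 8.9442
Step 2: Compute scaling factor.
scale = max(0, 1 - 2.35/8.9442) = 0.7373
Step 3: prox(x) = [-4.6889, -3.8826, 2.5343]
||prox(x)|| = 6.5942
Step 4: Proximal objective.
0.5*||prox-x||^2 = 2.7613
lambda*||prox|| = 15.4964
Total = 18.2576


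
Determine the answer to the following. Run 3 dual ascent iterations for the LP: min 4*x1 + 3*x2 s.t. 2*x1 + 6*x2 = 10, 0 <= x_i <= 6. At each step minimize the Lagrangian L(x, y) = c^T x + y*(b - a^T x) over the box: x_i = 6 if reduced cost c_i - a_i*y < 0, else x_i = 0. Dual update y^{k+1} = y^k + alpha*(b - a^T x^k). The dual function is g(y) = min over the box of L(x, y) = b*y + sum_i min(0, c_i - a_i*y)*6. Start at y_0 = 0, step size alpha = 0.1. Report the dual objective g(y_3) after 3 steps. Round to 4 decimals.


Dual ascent for LP: min 4*x1 + 3*x2, 2*x1 + 6*x2 = 10, 0 <= x_i <= 6
Step 1: y^k = 0.0, reduced costs: (4.0, 3.0)
  x^k = (0.0, 0.0), subgradient = b - a^T x = 10.0
  y^{k+1} = 0.0 + 0.1*10.0 = 1.0
Step 2: y^k = 1.0, reduced costs: (2.0, -3.0)
  x^k = (0.0, 6.0), subgradient = b - a^T x = -26.0
  y^{k+1} = 1.0 + 0.1*-26.0 = -1.6
Step 3: y^k = -1.6, reduced costs: (7.2, 12.6)
  x^k = (0.0, 0.0), subgradient = b - a^T x = 10.0
  y^{k+1} = -1.6 + 0.1*10.0 = -0.6
Dual objective at y_3 = -0.6: reduced costs (5.2, 6.6), box minimizer x = (0.0, 0.0)
g(y_3) = b*y + (c1 - a1*y)*x1 + (c2 - a2*y)*x2 = 10*(-0.6) + 5.2*0.0 + 6.6*0.0 = -6.0 + 0.0 + 0.0 = -6.0


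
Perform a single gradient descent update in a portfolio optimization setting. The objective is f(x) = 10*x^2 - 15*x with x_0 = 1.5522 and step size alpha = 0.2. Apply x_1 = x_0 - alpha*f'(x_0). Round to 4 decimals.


We compute the gradient at x_0 and apply the update.
f'(x) = 20*x - 15
f'(1.5522) = 20*1.5522 - 15 = 16.044
x_1 = 1.5522 - 0.2*16.044 = -1.6566


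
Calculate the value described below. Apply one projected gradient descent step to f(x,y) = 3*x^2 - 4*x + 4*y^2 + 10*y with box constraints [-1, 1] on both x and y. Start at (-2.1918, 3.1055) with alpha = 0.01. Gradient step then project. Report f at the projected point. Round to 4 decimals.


Step 1: Compute gradient at (-2.1918, 3.1055).
grad_x = 2*3*-2.1918 - 4 = -17.1508
grad_y = 2*4*3.1055 + 10 = 34.844
Step 2: Gradient step.
x_raw = -2.1918 - 0.01*-17.1508 = -2.0203
y_raw = 3.1055 - 0.01*34.844 = 2.7571
Step 3: Project onto [-1, 1].
x_proj = clip(-2.0203) = -1.0
y_proj = clip(2.7571) = 1.0
Step 4: Evaluate f.
f(-1.0, 1.0) = 21.0


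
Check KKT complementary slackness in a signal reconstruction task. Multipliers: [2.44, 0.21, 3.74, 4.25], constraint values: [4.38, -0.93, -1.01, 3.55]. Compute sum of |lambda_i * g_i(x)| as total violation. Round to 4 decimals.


KKT complementary slackness check:
lambda_1 * g_1 = 2.44 * 4.38 = 10.6872
lambda_2 * g_2 = 0.21 * -0.93 = -0.1953
lambda_3 * g_3 = 3.74 * -1.01 = -3.7774
lambda_4 * g_4 = 4.25 * 3.55 = 15.0875
Total violation = 10.6872 + 0.1953 + 3.7774 + 15.0875 = 29.7474


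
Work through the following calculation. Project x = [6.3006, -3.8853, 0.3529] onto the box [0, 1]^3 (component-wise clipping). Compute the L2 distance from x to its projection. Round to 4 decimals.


Project each component onto [0, 1].
clip(6.3006) = 1.0, clip(-3.8853) = 0.0, clip(0.3529) = 0.3529
Projection = [1.0, 0.0, 0.3529]
Squared diffs: [28.0964, 15.0956, 0.0]
Distance = sqrt(43.192) = 6.5721


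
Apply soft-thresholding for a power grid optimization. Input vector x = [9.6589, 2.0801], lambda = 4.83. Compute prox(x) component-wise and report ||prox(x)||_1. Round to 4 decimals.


Soft-thresholding with lambda = 4.83:
prox(9.6589) = sign(9.6589)*max(|9.6589| - 4.83, 0) = 4.8289
prox(2.0801) = sign(2.0801)*max(|2.0801| - 4.83, 0) = 0.0
prox(x) = [4.8289, 0.0]
||prox(x)||_1 = 4.8289 + 0.0 = 4.8289


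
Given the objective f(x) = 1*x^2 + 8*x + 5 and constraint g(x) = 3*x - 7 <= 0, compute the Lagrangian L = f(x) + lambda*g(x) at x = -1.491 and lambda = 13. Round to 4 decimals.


Step 1: Evaluate f(x).
f(-1.491) = 1*(-1.491)^2 + 8*(-1.491) + 5 = -4.7049
Step 2: Evaluate g(x).
g(-1.491) = 3*-1.491 - 7 = -11.473
Step 3: Compute Lagrangian.
L = -4.7049 + 13*-11.473 = -153.8539


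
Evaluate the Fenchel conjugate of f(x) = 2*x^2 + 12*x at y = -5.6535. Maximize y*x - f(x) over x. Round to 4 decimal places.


f*(y) = sup_x {y*x - a*x^2 - b*x} = sup_x {(y-b)*x - a*x^2}
FOC: (y - b) - 2a*x = 0 => x* = (y - b)/(2a)
x* = (-5.6535 - 12)/(2*2) = -4.4134
f*(-5.6535) = (y-b)^2/(4a) = (-5.6535 - 12)^2/(4*2)
= 311.6461/8 = 38.9558


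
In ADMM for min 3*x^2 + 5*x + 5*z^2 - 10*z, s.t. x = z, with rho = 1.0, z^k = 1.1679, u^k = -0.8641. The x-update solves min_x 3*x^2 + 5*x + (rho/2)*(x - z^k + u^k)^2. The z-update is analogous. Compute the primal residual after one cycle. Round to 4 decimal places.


ADMM iteration with rho = 1.0, z^k = 1.1679, u^k = -0.8641
Step 1: x-update.
Minimize 3*x^2 + 5*x + (1.0/2)*(x - 1.1679 - 0.8641)^2
FOC: (2*3 + 1.0)*x = -5 + 1.0*(1.1679 + 0.8641)
x^{k+1} = -0.424
Step 2: z-update.
Minimize 5*z^2 - 10*z + (1.0/2)*(-0.424 - z - 0.8641)^2
FOC: (2*5 + 1.0)*z = 10 + 1.0*(-0.424 - 0.8641)
z^{k+1} = 0.792
Step 3: u-update.
u^{k+1} = -0.8641 - 0.424 - 0.792 = -2.0801
Step 4: Primal residual = |-0.424 - 0.792| = 1.216


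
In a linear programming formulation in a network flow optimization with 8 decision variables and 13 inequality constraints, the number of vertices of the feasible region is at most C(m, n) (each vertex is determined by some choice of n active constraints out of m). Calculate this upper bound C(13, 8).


Each vertex corresponds to some choice of n active constraints out of m, so the number of vertices is at most C(m, n) = m! / (n!(m-n)!).
m = 13, n = 8
Numerator: 13 * 12 * 11 * 10 * 9 * 8 * 7 * 6
Denominator: 8! = 40320
C(13, 8) = 1287


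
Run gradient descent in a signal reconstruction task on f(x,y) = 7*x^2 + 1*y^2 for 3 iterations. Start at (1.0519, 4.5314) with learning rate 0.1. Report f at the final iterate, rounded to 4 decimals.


Gradient descent on f(x,y) = 7*x^2 + 1*y^2.
Starting point: (1.0519, 4.5314), alpha = 0.1
Step 1: grad_x = 2*7*1.0519 = 14.7266, grad_y = 2*1*4.5314 = 9.0628
  x_1 = 1.0519 - 0.1*14.7266 = -0.4208
  y_1 = 4.5314 - 0.1*9.0628 = 3.6251
Step 2: grad_x = 2*7*-0.4208 = -5.8906, grad_y = 2*1*3.6251 = 7.2502
  x_2 = -0.4208 - 0.1*-5.8906 = 0.1683
  y_2 = 3.6251 - 0.1*7.2502 = 2.9001
Step 3: grad_x = 2*7*0.1683 = 2.3563, grad_y = 2*1*2.9001 = 5.8002
  x_3 = 0.1683 - 0.1*2.3563 = -0.0673
  y_3 = 2.9001 - 0.1*5.8002 = 2.3201
f(-0.0673, 2.3201) = 7*(-0.0673)^2 + 1*2.3201^2 = 5.4145


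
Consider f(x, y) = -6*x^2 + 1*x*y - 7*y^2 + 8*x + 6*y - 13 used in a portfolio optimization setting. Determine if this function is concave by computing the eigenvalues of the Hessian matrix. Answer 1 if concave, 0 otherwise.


The Hessian of f(x,y) = -6*x^2 + 1*x*y - 7*y^2 + 8*x + 6*y - 13 is:
H = [[-12, 1], [1, -14]]
Trace = -12 - 14 = -26
Determinant = -12*-14 - (1)^2 = 167
Discriminant = (-26)^2 - 4*167 = 8.0
Eigenvalues: lambda_1 = -14.4142, lambda_2 = -11.5858
The function is concave.

1


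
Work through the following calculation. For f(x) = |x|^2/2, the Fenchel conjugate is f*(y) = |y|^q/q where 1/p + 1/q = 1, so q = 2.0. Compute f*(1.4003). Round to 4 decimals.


The conjugate exponent q satisfies 1/p + 1/q = 1.
p = 2, so q = 2/(2 - 1) = 2.0
|y|^q = 1.4003^2.0 = 1.9608
f*(1.4003) = 1.9608 / 2.0 = 0.9804


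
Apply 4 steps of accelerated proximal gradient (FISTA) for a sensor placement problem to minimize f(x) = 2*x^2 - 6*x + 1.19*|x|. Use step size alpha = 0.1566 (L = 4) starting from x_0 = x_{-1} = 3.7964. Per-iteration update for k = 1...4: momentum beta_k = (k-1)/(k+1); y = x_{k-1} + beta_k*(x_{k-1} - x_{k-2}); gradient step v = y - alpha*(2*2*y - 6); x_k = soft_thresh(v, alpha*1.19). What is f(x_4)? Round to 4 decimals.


FISTA on f(x) = 2*x^2 - 6*x + 1.19*|x|
L = 4, alpha = 0.1566
Iteration 1: beta = 0.0, y = 3.7964 + 0.0*(3.7964 - 3.7964) = 3.7964
  grad(y) = 9.1856, v = y - alpha*grad = 2.3579
  prox(v) = soft_thresh(2.3579, 0.1864) = 2.1716
Iteration 2: beta = 0.3333, y = 2.1716 + 0.3333*(2.1716 - 3.7964) = 1.63
  grad(y) = 0.5199, v = y - alpha*grad = 1.5486
  prox(v) = soft_thresh(1.5486, 0.1864) = 1.3622
Iteration 3: beta = 0.5, y = 1.3622 + 0.5*(1.3622 - 2.1716) = 0.9575
  grad(y) = -2.1699, v = y - alpha*grad = 1.2973
  prox(v) = soft_thresh(1.2973, 0.1864) = 1.111
Iteration 4: beta = 0.6, y = 1.111 + 0.6*(1.111 - 1.3622) = 0.9602
  grad(y) = -2.1591, v = y - alpha*grad = 1.2983
  prox(v) = soft_thresh(1.2983, 0.1864) = 1.112
f(x_4) = 2*1.112^2 - 6*1.112 + 1.19*|1.112| = -2.8756


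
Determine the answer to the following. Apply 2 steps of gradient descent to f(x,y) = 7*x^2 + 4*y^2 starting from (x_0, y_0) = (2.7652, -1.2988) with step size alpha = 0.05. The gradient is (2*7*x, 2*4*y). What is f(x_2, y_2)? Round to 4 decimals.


Gradient descent on f(x,y) = 7*x^2 + 4*y^2.
Starting point: (2.7652, -1.2988), alpha = 0.05
Step 1: grad_x = 2*7*2.7652 = 38.7128, grad_y = 2*4*-1.2988 = -10.3904
  x_1 = 2.7652 - 0.05*38.7128 = 0.8296
  y_1 = -1.2988 - 0.05*-10.3904 = -0.7793
Step 2: grad_x = 2*7*0.8296 = 11.6138, grad_y = 2*4*-0.7793 = -6.2342
  x_2 = 0.8296 - 0.05*11.6138 = 0.2489
  y_2 = -0.7793 - 0.05*-6.2342 = -0.4676
f(0.2489, -0.4676) = 7*0.2489^2 + 4*(-0.4676)^2 = 1.308


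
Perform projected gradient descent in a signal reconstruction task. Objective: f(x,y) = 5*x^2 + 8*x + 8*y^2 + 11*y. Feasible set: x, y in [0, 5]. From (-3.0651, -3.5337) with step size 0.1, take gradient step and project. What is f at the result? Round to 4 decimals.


Step 1: Compute gradient at (-3.0651, -3.5337).
grad_x = 2*5*-3.0651 + 8 = -22.651
grad_y = 2*8*-3.5337 + 11 = -45.5392
Step 2: Gradient step.
x_raw = -3.0651 - 0.1*-22.651 = -0.8
y_raw = -3.5337 - 0.1*-45.5392 = 1.0202
Step 3: Project onto [0, 5].
x_proj = clip(-0.8) = 0.0
y_proj = clip(1.0202) = 1.0202
Step 4: Evaluate f.
f(0.0, 1.0202) = 19.5492


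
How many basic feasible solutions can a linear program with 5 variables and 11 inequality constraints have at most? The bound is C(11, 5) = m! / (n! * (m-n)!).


Each vertex corresponds to some choice of n active constraints out of m, so the number of vertices is at most C(m, n) = m! / (n!(m-n)!).
m = 11, n = 5
Numerator: 11 * 10 * 9 * 8 * 7
Denominator: 5! = 120
C(11, 5) = 462


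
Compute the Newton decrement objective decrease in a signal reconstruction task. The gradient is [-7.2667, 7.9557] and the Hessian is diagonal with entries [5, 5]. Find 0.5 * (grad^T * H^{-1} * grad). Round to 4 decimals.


Step 1: H is diagonal, so H^(-1) * g = [-1.4533, 1.5911].
Step 2: g^T H^(-1) g = sum_i g_i^2 / H_ii
  = (-7.2667)^2/5 + (7.9557)^2/5
  = 10.561 + 12.6586 = 23.2196
Step 3: Objective decrease = 0.5 * g^T H^(-1) g = 11.6098


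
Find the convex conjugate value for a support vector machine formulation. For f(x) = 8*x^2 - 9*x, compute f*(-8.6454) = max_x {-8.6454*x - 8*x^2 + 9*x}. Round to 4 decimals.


f*(y) = sup_x {y*x - a*x^2 - b*x} = sup_x {(y-b)*x - a*x^2}
FOC: (y - b) - 2a*x = 0 => x* = (y - b)/(2a)
x* = (-8.6454 + 9)/(2*8) = 0.0222
f*(-8.6454) = (y-b)^2/(4a) = (-8.6454 + 9)^2/(4*8)
= 0.1257/32 = 0.0039


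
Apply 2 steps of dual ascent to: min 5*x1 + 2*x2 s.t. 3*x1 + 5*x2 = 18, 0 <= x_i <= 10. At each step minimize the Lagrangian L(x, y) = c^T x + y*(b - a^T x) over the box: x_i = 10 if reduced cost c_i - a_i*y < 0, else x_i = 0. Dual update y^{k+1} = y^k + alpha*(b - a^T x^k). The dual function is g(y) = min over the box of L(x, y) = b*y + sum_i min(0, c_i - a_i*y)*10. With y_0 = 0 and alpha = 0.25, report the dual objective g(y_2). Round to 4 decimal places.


Dual ascent for LP: min 5*x1 + 2*x2, 3*x1 + 5*x2 = 18, 0 <= x_i <= 10
Step 1: y^k = 0.0, reduced costs: (5.0, 2.0)
  x^k = (0.0, 0.0), subgradient = b - a^T x = 18.0
  y^{k+1} = 0.0 + 0.25*18.0 = 4.5
Step 2: y^k = 4.5, reduced costs: (-8.5, -20.5)
  x^k = (10.0, 10.0), subgradient = b - a^T x = -62.0
  y^{k+1} = 4.5 + 0.25*-62.0 = -11.0
Dual objective at y_2 = -11.0: reduced costs (38.0, 57.0), box minimizer x = (0.0, 0.0)
g(y_2) = b*y + (c1 - a1*y)*x1 + (c2 - a2*y)*x2 = 18*(-11.0) + 38.0*0.0 + 57.0*0.0 = -198.0 + 0.0 + 0.0 = -198.0


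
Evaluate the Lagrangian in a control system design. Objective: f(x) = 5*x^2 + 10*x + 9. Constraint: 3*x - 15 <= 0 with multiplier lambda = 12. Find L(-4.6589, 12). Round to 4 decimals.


Step 1: Evaluate f(x).
f(-4.6589) = 5*(-4.6589)^2 + 10*(-4.6589) + 9 = 70.9377
Step 2: Evaluate g(x).
g(-4.6589) = 3*-4.6589 - 15 = -28.9767
Step 3: Compute Lagrangian.
L = 70.9377 + 12*-28.9767 = -276.7827


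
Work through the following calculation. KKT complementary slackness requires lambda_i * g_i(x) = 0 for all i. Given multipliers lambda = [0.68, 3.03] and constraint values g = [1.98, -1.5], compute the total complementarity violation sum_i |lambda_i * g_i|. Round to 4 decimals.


KKT complementary slackness check:
lambda_1 * g_1 = 0.68 * 1.98 = 1.3464
lambda_2 * g_2 = 3.03 * -1.5 = -4.545
Total violation = 1.3464 + 4.545 = 5.8914


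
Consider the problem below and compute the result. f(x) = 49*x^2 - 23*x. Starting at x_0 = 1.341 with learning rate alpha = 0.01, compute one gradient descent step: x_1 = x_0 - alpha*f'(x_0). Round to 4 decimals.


We compute the gradient at x_0 and apply the update.
f'(x) = 98*x - 23
f'(1.341) = 98*1.341 - 23 = 108.418
x_1 = 1.341 - 0.01*108.418 = 0.2568


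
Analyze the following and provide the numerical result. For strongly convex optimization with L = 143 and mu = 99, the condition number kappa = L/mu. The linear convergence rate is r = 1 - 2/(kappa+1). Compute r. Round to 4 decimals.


Step 1: Compute the condition number.
kappa = L/mu = 143/99 = 1.4444
Step 2: Compute the convergence rate.
r = 1 - 2/(kappa + 1) = 1 - 2*mu/(L + mu) = (L - mu)/(L + mu) = 44/242 = 0.1818
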